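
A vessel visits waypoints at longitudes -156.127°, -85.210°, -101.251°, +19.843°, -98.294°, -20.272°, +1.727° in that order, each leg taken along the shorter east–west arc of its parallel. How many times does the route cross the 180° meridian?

0

Leg 1: -156.127° → -85.210°, shortest Δλ = 70.917° (east) — does not cross 180°.
Leg 2: -85.210° → -101.251°, shortest Δλ = -16.041° (west) — does not cross 180°.
Leg 3: -101.251° → +19.843°, shortest Δλ = 121.094° (east) — does not cross 180°.
Leg 4: +19.843° → -98.294°, shortest Δλ = -118.137° (west) — does not cross 180°.
Leg 5: -98.294° → -20.272°, shortest Δλ = 78.022° (east) — does not cross 180°.
Leg 6: -20.272° → +1.727°, shortest Δλ = 21.999° (east) — does not cross 180°.
Total crossings: 0.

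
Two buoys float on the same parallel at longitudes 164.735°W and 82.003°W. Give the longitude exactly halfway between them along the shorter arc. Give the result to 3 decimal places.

123.369°W

Signed shortest Δλ from -164.735° to -82.003° is +82.732°.
Midpoint longitude = -164.735° + (+82.732°)/2 = -164.735° + 41.366° = -123.369°.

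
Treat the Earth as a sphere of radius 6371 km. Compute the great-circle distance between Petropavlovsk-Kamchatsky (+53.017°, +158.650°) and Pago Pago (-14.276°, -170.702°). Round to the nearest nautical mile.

Δλ = -170.702 − 158.650 = -329.352°; wrapped into (−180°, 180°]: 30.648°.
Δφ = -14.276 − 53.017 = -67.293°.
a = sin²(Δφ/2) + cos φ₁ · cos φ₂ · sin²(Δλ/2) = 0.347709.
c = 2·atan2(√a, √(1−a)) = 1.26130 rad → d = 6371·c ≈ 8035.72 km ≈ 4338.94 nmi.

4339 nmi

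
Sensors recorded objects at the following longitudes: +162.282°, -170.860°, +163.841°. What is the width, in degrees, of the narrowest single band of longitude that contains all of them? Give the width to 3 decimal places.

26.858°

Sort the longitudes: -170.860°, +162.282°, +163.841°.
Eastward gaps between consecutive values (wrapping around): 333.142°, 1.559°, 25.299°.
Largest gap = 333.142° ⇒ minimal covering band is its complement: 360° − 333.142° = 26.858°.
Band runs from +162.282° eastward to -170.860°, crossing the antimeridian.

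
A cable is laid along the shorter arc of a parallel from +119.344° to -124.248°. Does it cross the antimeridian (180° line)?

Naïve |-124.248 − 119.344| = 243.592° > 180°, so the shorter arc goes the other way round — across 180°.
Signed shortest Δλ = ((-124.248 − 119.344 + 180) mod 360) − 180 = 116.408°.
Going east by 116.408° from +119.344° passes through 180° before reaching -124.248°.

Yes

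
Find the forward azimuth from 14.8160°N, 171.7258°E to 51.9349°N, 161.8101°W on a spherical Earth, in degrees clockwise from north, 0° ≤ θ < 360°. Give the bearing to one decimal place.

23.9°

Δλ = -161.8101 − 171.7258 = -333.5359°; wrapped into (−180°, 180°]: 26.4641°.
θ = atan2( sin Δλ · cos φ₂ , cos φ₁ · sin φ₂ − sin φ₁ · cos φ₂ · cos Δλ )
  = atan2(0.27476, 0.61999) = 23.901° → normalised to [0°, 360°): 23.901°.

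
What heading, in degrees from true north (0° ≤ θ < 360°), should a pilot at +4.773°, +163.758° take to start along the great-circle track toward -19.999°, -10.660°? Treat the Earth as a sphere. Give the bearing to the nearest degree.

Δλ = -10.660 − 163.758 = -174.418°.
θ = atan2( sin Δλ · cos φ₂ , cos φ₁ · sin φ₂ − sin φ₁ · cos φ₂ · cos Δλ )
  = atan2(-0.09140, -0.26300) = -160.835° → normalised to [0°, 360°): 199.165°.

199°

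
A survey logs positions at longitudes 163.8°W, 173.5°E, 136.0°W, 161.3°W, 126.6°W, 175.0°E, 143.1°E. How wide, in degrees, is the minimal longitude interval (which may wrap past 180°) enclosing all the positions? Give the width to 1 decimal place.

90.3°

Sort the longitudes: -163.8°, -161.3°, -136.0°, -126.6°, +143.1°, +173.5°, +175.0°.
Eastward gaps between consecutive values (wrapping around): 2.5°, 25.3°, 9.4°, 269.7°, 30.4°, 1.5°, 21.2°.
Largest gap = 269.7° ⇒ minimal covering band is its complement: 360° − 269.7° = 90.3°.
Band runs from +143.1° eastward to -126.6°, crossing the antimeridian.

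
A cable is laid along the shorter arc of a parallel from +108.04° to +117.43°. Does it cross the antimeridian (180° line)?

No

Signed shortest Δλ = ((117.43 − 108.04 + 180) mod 360) − 180 = 9.39°.
Going east by 9.39° from +108.04° reaches +117.43° without touching 180°.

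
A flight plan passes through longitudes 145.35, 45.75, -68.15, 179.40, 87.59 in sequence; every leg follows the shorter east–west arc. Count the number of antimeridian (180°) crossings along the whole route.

Leg 1: +145.35° → +45.75°, shortest Δλ = -99.6° (west) — does not cross 180°.
Leg 2: +45.75° → -68.15°, shortest Δλ = -113.9° (west) — does not cross 180°.
Leg 3: -68.15° → +179.40°, shortest Δλ = -112.45° (west) — crosses 180°.
Leg 4: +179.40° → +87.59°, shortest Δλ = -91.81° (west) — does not cross 180°.
Total crossings: 1.

1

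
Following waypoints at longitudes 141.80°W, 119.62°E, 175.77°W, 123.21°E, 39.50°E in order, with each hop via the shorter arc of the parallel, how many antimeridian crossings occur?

Leg 1: -141.80° → +119.62°, shortest Δλ = -98.58° (west) — crosses 180°.
Leg 2: +119.62° → -175.77°, shortest Δλ = 64.61° (east) — crosses 180°.
Leg 3: -175.77° → +123.21°, shortest Δλ = -61.02° (west) — crosses 180°.
Leg 4: +123.21° → +39.50°, shortest Δλ = -83.71° (west) — does not cross 180°.
Total crossings: 3.

3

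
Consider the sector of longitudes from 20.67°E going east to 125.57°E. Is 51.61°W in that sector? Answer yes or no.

Band width going east from +20.67° to +125.57°: ((125.57 − 20.67) mod 360) = 104.90°.
Offset of -51.61° east of the west edge: ((-51.61 − 20.67) mod 360) = 287.72°.
287.72° > 104.90° ⇒ outside.

No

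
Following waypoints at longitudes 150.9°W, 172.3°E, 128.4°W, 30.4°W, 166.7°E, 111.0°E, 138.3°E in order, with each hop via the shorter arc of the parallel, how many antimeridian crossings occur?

3

Leg 1: -150.9° → +172.3°, shortest Δλ = -36.8° (west) — crosses 180°.
Leg 2: +172.3° → -128.4°, shortest Δλ = 59.3° (east) — crosses 180°.
Leg 3: -128.4° → -30.4°, shortest Δλ = 98.0° (east) — does not cross 180°.
Leg 4: -30.4° → +166.7°, shortest Δλ = -162.9° (west) — crosses 180°.
Leg 5: +166.7° → +111.0°, shortest Δλ = -55.7° (west) — does not cross 180°.
Leg 6: +111.0° → +138.3°, shortest Δλ = 27.3° (east) — does not cross 180°.
Total crossings: 3.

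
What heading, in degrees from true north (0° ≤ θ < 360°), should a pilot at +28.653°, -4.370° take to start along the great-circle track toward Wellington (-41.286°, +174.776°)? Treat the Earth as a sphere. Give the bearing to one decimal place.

Δλ = 174.776 − -4.370 = 179.146°.
θ = atan2( sin Δλ · cos φ₂ , cos φ₁ · sin φ₂ − sin φ₁ · cos φ₂ · cos Δλ )
  = atan2(0.01120, -0.21875) = 177.069° → normalised to [0°, 360°): 177.069°.

177.1°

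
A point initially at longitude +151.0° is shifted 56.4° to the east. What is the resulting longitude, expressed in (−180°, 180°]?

-152.6°

Start at +151.0°; shift +56.4° → +207.4°.
+207.4° lies outside (−180°, 180°]; subtract 360° → -152.6°.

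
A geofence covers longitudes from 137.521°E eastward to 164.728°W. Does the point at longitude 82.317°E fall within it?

No

Band width going east from +137.521° to -164.728°: ((-164.728 − 137.521) mod 360) = 57.751°.
Offset of +82.317° east of the west edge: ((82.317 − 137.521) mod 360) = 304.796°.
304.796° > 57.751° ⇒ outside.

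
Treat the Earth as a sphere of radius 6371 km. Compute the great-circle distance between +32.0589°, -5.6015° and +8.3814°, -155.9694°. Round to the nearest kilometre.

14528 km

Δλ = -155.9694 − -5.6015 = -150.3679°.
Δφ = 8.3814 − 32.0589 = -23.6775°.
a = sin²(Δφ/2) + cos φ₁ · cos φ₂ · sin²(Δλ/2) = 0.825714.
c = 2·atan2(√a, √(1−a)) = 2.28026 rad → d = 6371·c ≈ 14527.55 km.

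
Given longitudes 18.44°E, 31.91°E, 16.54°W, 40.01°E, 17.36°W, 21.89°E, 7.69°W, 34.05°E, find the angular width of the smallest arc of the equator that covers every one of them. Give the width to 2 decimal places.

57.37°

Sort the longitudes: -17.36°, -16.54°, -7.69°, +18.44°, +21.89°, +31.91°, +34.05°, +40.01°.
Eastward gaps between consecutive values (wrapping around): 0.82°, 8.85°, 26.13°, 3.45°, 10.02°, 2.14°, 5.96°, 302.63°.
Largest gap = 302.63° ⇒ minimal covering band is its complement: 360° − 302.63° = 57.37°.
Band runs from -17.36° eastward to +40.01°.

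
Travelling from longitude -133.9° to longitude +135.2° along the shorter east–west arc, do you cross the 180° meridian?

Yes

Naïve |135.2 − -133.9| = 269.1° > 180°, so the shorter arc goes the other way round — across 180°.
Signed shortest Δλ = ((135.2 − -133.9 + 180) mod 360) − 180 = -90.9°.
Going west by 90.9° from -133.9° passes through 180° before reaching +135.2°.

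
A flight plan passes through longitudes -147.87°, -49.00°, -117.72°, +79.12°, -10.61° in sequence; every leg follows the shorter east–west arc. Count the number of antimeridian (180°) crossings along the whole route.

1

Leg 1: -147.87° → -49.00°, shortest Δλ = 98.87° (east) — does not cross 180°.
Leg 2: -49.00° → -117.72°, shortest Δλ = -68.72° (west) — does not cross 180°.
Leg 3: -117.72° → +79.12°, shortest Δλ = -163.16° (west) — crosses 180°.
Leg 4: +79.12° → -10.61°, shortest Δλ = -89.73° (west) — does not cross 180°.
Total crossings: 1.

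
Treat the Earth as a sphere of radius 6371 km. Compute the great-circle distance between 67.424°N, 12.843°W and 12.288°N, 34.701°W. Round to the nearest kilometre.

6338 km

Δλ = -34.701 − -12.843 = -21.858°.
Δφ = 12.288 − 67.424 = -55.136°.
a = sin²(Δφ/2) + cos φ₁ · cos φ₂ · sin²(Δλ/2) = 0.227668.
c = 2·atan2(√a, √(1−a)) = 0.99481 rad → d = 6371·c ≈ 6337.93 km.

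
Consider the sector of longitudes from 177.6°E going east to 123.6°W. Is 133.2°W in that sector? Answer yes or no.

Yes

Band width going east from +177.6° to -123.6°: ((-123.6 − 177.6) mod 360) = 58.8°.
Offset of -133.2° east of the west edge: ((-133.2 − 177.6) mod 360) = 49.2°.
49.2° ≤ 58.8° ⇒ inside.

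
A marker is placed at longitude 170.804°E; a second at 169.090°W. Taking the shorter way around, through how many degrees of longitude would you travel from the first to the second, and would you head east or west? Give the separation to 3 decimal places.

Raw difference: -169.090 − 170.804 = -339.894°.
Normalise into (−180°, 180°]: -339.894° + 360° = 20.106°.
Positive ⇒ the second point lies to the east; separation 20.106°.

20.106° east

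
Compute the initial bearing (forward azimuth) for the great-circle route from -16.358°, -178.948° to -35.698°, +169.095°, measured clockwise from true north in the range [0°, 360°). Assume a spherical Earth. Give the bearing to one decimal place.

206.6°

Δλ = 169.095 − -178.948 = 348.043°; wrapped into (−180°, 180°]: -11.957°.
θ = atan2( sin Δλ · cos φ₂ , cos φ₁ · sin φ₂ − sin φ₁ · cos φ₂ · cos Δλ )
  = atan2(-0.16825, -0.33614) = -153.410° → normalised to [0°, 360°): 206.590°.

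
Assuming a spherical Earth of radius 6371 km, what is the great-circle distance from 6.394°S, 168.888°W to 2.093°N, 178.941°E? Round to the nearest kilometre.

Δλ = 178.941 − -168.888 = 347.829°; wrapped into (−180°, 180°]: -12.171°.
Δφ = 2.093 − -6.394 = 8.487°.
a = sin²(Δφ/2) + cos φ₁ · cos φ₂ · sin²(Δλ/2) = 0.016637.
c = 2·atan2(√a, √(1−a)) = 0.25869 rad → d = 6371·c ≈ 1648.09 km.

1648 km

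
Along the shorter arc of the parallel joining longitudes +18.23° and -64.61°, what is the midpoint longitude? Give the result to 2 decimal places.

-23.19°

Signed shortest Δλ from +18.23° to -64.61° is -82.84°.
Midpoint longitude = +18.23° + (-82.84°)/2 = +18.23° − 41.42° = -23.19°.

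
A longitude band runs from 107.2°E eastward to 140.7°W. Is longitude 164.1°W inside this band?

Band width going east from +107.2° to -140.7°: ((-140.7 − 107.2) mod 360) = 112.1°.
Offset of -164.1° east of the west edge: ((-164.1 − 107.2) mod 360) = 88.7°.
88.7° ≤ 112.1° ⇒ inside.

Yes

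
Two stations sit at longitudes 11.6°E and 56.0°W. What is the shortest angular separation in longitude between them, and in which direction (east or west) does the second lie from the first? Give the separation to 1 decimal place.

Raw difference: -56.0 − 11.6 = -67.6°.
Normalise into (−180°, 180°]: -67.6° stays -67.6°.
Negative ⇒ the second point lies to the west; separation 67.6°.

67.6° west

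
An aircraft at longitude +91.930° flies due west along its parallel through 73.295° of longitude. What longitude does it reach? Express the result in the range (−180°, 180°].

+18.635°

Start at +91.930°; shift −73.295° → +18.635°.
+18.635° already lies in (−180°, 180°].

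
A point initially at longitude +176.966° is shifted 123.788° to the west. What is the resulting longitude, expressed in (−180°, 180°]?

Start at +176.966°; shift −123.788° → +53.178°.
+53.178° already lies in (−180°, 180°].

+53.178°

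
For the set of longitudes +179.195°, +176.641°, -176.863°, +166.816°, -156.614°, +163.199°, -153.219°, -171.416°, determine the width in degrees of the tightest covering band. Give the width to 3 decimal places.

Sort the longitudes: -176.863°, -171.416°, -156.614°, -153.219°, +163.199°, +166.816°, +176.641°, +179.195°.
Eastward gaps between consecutive values (wrapping around): 5.447°, 14.802°, 3.395°, 316.418°, 3.617°, 9.825°, 2.554°, 3.942°.
Largest gap = 316.418° ⇒ minimal covering band is its complement: 360° − 316.418° = 43.582°.
Band runs from +163.199° eastward to -153.219°, crossing the antimeridian.

43.582°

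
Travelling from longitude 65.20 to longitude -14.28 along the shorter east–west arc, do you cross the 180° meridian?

Signed shortest Δλ = ((-14.28 − 65.20 + 180) mod 360) − 180 = -79.48°.
Going west by 79.48° from +65.20° reaches -14.28° without touching 180°.

No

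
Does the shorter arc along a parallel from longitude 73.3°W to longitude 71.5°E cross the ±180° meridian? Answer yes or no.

Signed shortest Δλ = ((71.5 − -73.3 + 180) mod 360) − 180 = 144.8°.
Going east by 144.8° from -73.3° reaches +71.5° without touching 180°.

No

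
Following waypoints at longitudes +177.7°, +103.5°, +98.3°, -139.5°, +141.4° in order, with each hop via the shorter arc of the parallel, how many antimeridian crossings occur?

Leg 1: +177.7° → +103.5°, shortest Δλ = -74.2° (west) — does not cross 180°.
Leg 2: +103.5° → +98.3°, shortest Δλ = -5.2° (west) — does not cross 180°.
Leg 3: +98.3° → -139.5°, shortest Δλ = 122.2° (east) — crosses 180°.
Leg 4: -139.5° → +141.4°, shortest Δλ = -79.1° (west) — crosses 180°.
Total crossings: 2.

2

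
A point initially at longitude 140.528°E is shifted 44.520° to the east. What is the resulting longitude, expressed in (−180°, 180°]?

Start at +140.528°; shift +44.520° → +185.048°.
+185.048° lies outside (−180°, 180°]; subtract 360° → -174.952°.

174.952°W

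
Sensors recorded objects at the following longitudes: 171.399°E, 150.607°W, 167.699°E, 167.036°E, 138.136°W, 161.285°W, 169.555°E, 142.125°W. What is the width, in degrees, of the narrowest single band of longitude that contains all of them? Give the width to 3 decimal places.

Sort the longitudes: -161.285°, -150.607°, -142.125°, -138.136°, +167.036°, +167.699°, +169.555°, +171.399°.
Eastward gaps between consecutive values (wrapping around): 10.678°, 8.482°, 3.989°, 305.172°, 0.663°, 1.856°, 1.844°, 27.316°.
Largest gap = 305.172° ⇒ minimal covering band is its complement: 360° − 305.172° = 54.828°.
Band runs from +167.036° eastward to -138.136°, crossing the antimeridian.

54.828°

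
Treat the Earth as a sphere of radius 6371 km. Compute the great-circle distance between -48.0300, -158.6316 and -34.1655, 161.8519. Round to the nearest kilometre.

3602 km

Δλ = 161.8519 − -158.6316 = 320.4835°; wrapped into (−180°, 180°]: -39.5165°.
Δφ = -34.1655 − -48.0300 = 13.8645°.
a = sin²(Δφ/2) + cos φ₁ · cos φ₂ · sin²(Δλ/2) = 0.077802.
c = 2·atan2(√a, √(1−a)) = 0.56536 rad → d = 6371·c ≈ 3601.89 km.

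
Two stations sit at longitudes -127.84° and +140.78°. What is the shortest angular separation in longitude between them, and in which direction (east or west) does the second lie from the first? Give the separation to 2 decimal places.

91.38° west

Raw difference: 140.78 − -127.84 = 268.62°.
Normalise into (−180°, 180°]: 268.62° − 360° = -91.38°.
Negative ⇒ the second point lies to the west; separation 91.38°.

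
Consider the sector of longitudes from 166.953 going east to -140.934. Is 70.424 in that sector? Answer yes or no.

No

Band width going east from +166.953° to -140.934°: ((-140.934 − 166.953) mod 360) = 52.113°.
Offset of +70.424° east of the west edge: ((70.424 − 166.953) mod 360) = 263.471°.
263.471° > 52.113° ⇒ outside.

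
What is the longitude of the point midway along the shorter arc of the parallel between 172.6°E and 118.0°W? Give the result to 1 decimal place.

Signed shortest Δλ from +172.6° to -118.0° is +69.4°.
Midpoint longitude = +172.6° + (+69.4°)/2 = +172.6° + 34.7° = +207.3°.
Normalise into (−180°, 180°]: -152.7°.
(The naïve average (+172.6 + -118.0)/2 = 27.3° is on the wrong side of the globe.)

152.7°W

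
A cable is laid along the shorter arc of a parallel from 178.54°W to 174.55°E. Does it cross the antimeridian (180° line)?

Naïve |174.55 − -178.54| = 353.09° > 180°, so the shorter arc goes the other way round — across 180°.
Signed shortest Δλ = ((174.55 − -178.54 + 180) mod 360) − 180 = -6.91°.
Going west by 6.91° from -178.54° passes through 180° before reaching +174.55°.

Yes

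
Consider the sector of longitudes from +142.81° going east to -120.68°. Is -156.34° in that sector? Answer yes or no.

Yes

Band width going east from +142.81° to -120.68°: ((-120.68 − 142.81) mod 360) = 96.51°.
Offset of -156.34° east of the west edge: ((-156.34 − 142.81) mod 360) = 60.85°.
60.85° ≤ 96.51° ⇒ inside.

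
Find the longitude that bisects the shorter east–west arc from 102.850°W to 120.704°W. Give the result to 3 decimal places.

111.777°W

Signed shortest Δλ from -102.850° to -120.704° is -17.854°.
Midpoint longitude = -102.850° + (-17.854°)/2 = -102.850° − 8.927° = -111.777°.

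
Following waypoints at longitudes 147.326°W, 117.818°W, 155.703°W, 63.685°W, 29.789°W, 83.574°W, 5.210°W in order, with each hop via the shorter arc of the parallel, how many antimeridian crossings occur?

0

Leg 1: -147.326° → -117.818°, shortest Δλ = 29.508° (east) — does not cross 180°.
Leg 2: -117.818° → -155.703°, shortest Δλ = -37.885° (west) — does not cross 180°.
Leg 3: -155.703° → -63.685°, shortest Δλ = 92.018° (east) — does not cross 180°.
Leg 4: -63.685° → -29.789°, shortest Δλ = 33.896° (east) — does not cross 180°.
Leg 5: -29.789° → -83.574°, shortest Δλ = -53.785° (west) — does not cross 180°.
Leg 6: -83.574° → -5.210°, shortest Δλ = 78.364° (east) — does not cross 180°.
Total crossings: 0.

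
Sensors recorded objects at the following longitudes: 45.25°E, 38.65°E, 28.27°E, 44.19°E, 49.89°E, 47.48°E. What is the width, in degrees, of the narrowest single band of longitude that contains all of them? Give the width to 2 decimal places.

21.62°

Sort the longitudes: +28.27°, +38.65°, +44.19°, +45.25°, +47.48°, +49.89°.
Eastward gaps between consecutive values (wrapping around): 10.38°, 5.54°, 1.06°, 2.23°, 2.41°, 338.38°.
Largest gap = 338.38° ⇒ minimal covering band is its complement: 360° − 338.38° = 21.62°.
Band runs from +28.27° eastward to +49.89°.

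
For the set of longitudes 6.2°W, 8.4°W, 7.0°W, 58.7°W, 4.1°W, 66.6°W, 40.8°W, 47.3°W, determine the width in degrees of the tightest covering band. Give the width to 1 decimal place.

62.5°

Sort the longitudes: -66.6°, -58.7°, -47.3°, -40.8°, -8.4°, -7.0°, -6.2°, -4.1°.
Eastward gaps between consecutive values (wrapping around): 7.9°, 11.4°, 6.5°, 32.4°, 1.4°, 0.8°, 2.1°, 297.5°.
Largest gap = 297.5° ⇒ minimal covering band is its complement: 360° − 297.5° = 62.5°.
Band runs from -66.6° eastward to -4.1°.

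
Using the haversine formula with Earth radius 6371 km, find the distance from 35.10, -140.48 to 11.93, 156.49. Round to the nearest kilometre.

6804 km

Δλ = 156.49 − -140.48 = 296.97°; wrapped into (−180°, 180°]: -63.03°.
Δφ = 11.93 − 35.10 = -23.17°.
a = sin²(Δφ/2) + cos φ₁ · cos φ₂ · sin²(Δλ/2) = 0.259050.
c = 2·atan2(√a, √(1−a)) = 1.06798 rad → d = 6371·c ≈ 6804.07 km.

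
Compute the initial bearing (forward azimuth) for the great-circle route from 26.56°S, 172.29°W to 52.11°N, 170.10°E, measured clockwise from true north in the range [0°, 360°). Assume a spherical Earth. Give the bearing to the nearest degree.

Δλ = 170.10 − -172.29 = 342.39°; wrapped into (−180°, 180°]: -17.61°.
θ = atan2( sin Δλ · cos φ₂ , cos φ₁ · sin φ₂ − sin φ₁ · cos φ₂ · cos Δλ )
  = atan2(-0.18580, 0.96764) = -10.869° → normalised to [0°, 360°): 349.131°.

349°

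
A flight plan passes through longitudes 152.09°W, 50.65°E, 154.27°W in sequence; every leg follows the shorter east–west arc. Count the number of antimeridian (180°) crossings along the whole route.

Leg 1: -152.09° → +50.65°, shortest Δλ = -157.26° (west) — crosses 180°.
Leg 2: +50.65° → -154.27°, shortest Δλ = 155.08° (east) — crosses 180°.
Total crossings: 2.

2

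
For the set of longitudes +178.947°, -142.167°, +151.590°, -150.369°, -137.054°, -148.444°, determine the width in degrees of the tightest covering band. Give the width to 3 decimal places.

71.356°

Sort the longitudes: -150.369°, -148.444°, -142.167°, -137.054°, +151.590°, +178.947°.
Eastward gaps between consecutive values (wrapping around): 1.925°, 6.277°, 5.113°, 288.644°, 27.357°, 30.684°.
Largest gap = 288.644° ⇒ minimal covering band is its complement: 360° − 288.644° = 71.356°.
Band runs from +151.590° eastward to -137.054°, crossing the antimeridian.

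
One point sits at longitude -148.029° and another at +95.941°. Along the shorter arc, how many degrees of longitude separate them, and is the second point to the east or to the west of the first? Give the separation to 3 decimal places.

Raw difference: 95.941 − -148.029 = 243.97°.
Normalise into (−180°, 180°]: 243.97° − 360° = -116.03°.
Negative ⇒ the second point lies to the west; separation 116.030°.

116.030° west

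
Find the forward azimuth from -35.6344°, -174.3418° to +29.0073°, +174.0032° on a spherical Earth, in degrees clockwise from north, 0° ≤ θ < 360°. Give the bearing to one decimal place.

Δλ = 174.0032 − -174.3418 = 348.3450°; wrapped into (−180°, 180°]: -11.6550°.
θ = atan2( sin Δλ · cos φ₂ , cos φ₁ · sin φ₂ − sin φ₁ · cos φ₂ · cos Δλ )
  = atan2(-0.17668, 0.89314) = -11.189° → normalised to [0°, 360°): 348.811°.

348.8°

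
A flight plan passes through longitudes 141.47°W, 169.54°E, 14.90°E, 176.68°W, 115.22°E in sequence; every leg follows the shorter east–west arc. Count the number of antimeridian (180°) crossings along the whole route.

Leg 1: -141.47° → +169.54°, shortest Δλ = -48.99° (west) — crosses 180°.
Leg 2: +169.54° → +14.90°, shortest Δλ = -154.64° (west) — does not cross 180°.
Leg 3: +14.90° → -176.68°, shortest Δλ = 168.42° (east) — crosses 180°.
Leg 4: -176.68° → +115.22°, shortest Δλ = -68.1° (west) — crosses 180°.
Total crossings: 3.

3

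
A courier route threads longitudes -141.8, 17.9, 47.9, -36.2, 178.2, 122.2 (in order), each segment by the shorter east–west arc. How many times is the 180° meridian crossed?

1

Leg 1: -141.8° → +17.9°, shortest Δλ = 159.7° (east) — does not cross 180°.
Leg 2: +17.9° → +47.9°, shortest Δλ = 30.0° (east) — does not cross 180°.
Leg 3: +47.9° → -36.2°, shortest Δλ = -84.1° (west) — does not cross 180°.
Leg 4: -36.2° → +178.2°, shortest Δλ = -145.6° (west) — crosses 180°.
Leg 5: +178.2° → +122.2°, shortest Δλ = -56.0° (west) — does not cross 180°.
Total crossings: 1.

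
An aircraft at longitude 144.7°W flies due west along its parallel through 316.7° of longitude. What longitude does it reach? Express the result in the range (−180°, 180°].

101.4°W

Start at -144.7°; shift −316.7° → -461.4°.
-461.4° lies outside (−180°, 180°]; add 360° → -101.4°.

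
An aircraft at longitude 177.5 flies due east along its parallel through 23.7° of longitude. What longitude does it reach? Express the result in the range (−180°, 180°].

Start at +177.5°; shift +23.7° → +201.2°.
+201.2° lies outside (−180°, 180°]; subtract 360° → -158.8°.

-158.8°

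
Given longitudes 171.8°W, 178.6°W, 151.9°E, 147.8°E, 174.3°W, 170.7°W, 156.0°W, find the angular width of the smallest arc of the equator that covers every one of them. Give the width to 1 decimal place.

56.2°

Sort the longitudes: -178.6°, -174.3°, -171.8°, -170.7°, -156.0°, +147.8°, +151.9°.
Eastward gaps between consecutive values (wrapping around): 4.3°, 2.5°, 1.1°, 14.7°, 303.8°, 4.1°, 29.5°.
Largest gap = 303.8° ⇒ minimal covering band is its complement: 360° − 303.8° = 56.2°.
Band runs from +147.8° eastward to -156.0°, crossing the antimeridian.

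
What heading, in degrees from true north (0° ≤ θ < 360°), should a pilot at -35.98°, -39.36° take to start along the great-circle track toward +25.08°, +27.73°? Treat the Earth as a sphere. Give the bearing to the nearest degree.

57°

Δλ = 27.73 − -39.36 = 67.09°.
θ = atan2( sin Δλ · cos φ₂ , cos φ₁ · sin φ₂ − sin φ₁ · cos φ₂ · cos Δλ )
  = atan2(0.83427, 0.55016) = 56.597° → normalised to [0°, 360°): 56.597°.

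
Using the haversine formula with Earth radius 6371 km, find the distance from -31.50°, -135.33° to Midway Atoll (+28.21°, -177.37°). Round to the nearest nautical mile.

4316 nmi

Δλ = -177.37 − -135.33 = -42.04°.
Δφ = 28.21 − -31.50 = 59.71°.
a = sin²(Δφ/2) + cos φ₁ · cos φ₂ · sin²(Δλ/2) = 0.344483.
c = 2·atan2(√a, √(1−a)) = 1.25452 rad → d = 6371·c ≈ 7992.52 km ≈ 4315.61 nmi.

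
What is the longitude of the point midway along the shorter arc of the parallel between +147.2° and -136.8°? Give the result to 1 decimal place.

Signed shortest Δλ from +147.2° to -136.8° is +76.0°.
Midpoint longitude = +147.2° + (+76.0°)/2 = +147.2° + 38.0° = +185.2°.
Normalise into (−180°, 180°]: -174.8°.
(The naïve average (+147.2 + -136.8)/2 = 5.2° is on the wrong side of the globe.)

-174.8°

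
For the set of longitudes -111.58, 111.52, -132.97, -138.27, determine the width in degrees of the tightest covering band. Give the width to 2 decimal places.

Sort the longitudes: -138.27°, -132.97°, -111.58°, +111.52°.
Eastward gaps between consecutive values (wrapping around): 5.30°, 21.39°, 223.10°, 110.21°.
Largest gap = 223.10° ⇒ minimal covering band is its complement: 360° − 223.10° = 136.90°.
Band runs from +111.52° eastward to -111.58°, crossing the antimeridian.

136.90°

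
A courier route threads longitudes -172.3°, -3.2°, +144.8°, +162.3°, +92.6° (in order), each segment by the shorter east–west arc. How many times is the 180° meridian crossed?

0

Leg 1: -172.3° → -3.2°, shortest Δλ = 169.1° (east) — does not cross 180°.
Leg 2: -3.2° → +144.8°, shortest Δλ = 148.0° (east) — does not cross 180°.
Leg 3: +144.8° → +162.3°, shortest Δλ = 17.5° (east) — does not cross 180°.
Leg 4: +162.3° → +92.6°, shortest Δλ = -69.7° (west) — does not cross 180°.
Total crossings: 0.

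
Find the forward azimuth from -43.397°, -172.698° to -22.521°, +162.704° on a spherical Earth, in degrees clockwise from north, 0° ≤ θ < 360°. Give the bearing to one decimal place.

307.8°

Δλ = 162.704 − -172.698 = 335.402°; wrapped into (−180°, 180°]: -24.598°.
θ = atan2( sin Δλ · cos φ₂ , cos φ₁ · sin φ₂ − sin φ₁ · cos φ₂ · cos Δλ )
  = atan2(-0.38451, 0.29875) = -52.154° → normalised to [0°, 360°): 307.846°.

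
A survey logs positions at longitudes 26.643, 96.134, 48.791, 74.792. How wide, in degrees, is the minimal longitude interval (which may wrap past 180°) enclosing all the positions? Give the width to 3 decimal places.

Sort the longitudes: +26.643°, +48.791°, +74.792°, +96.134°.
Eastward gaps between consecutive values (wrapping around): 22.148°, 26.001°, 21.342°, 290.509°.
Largest gap = 290.509° ⇒ minimal covering band is its complement: 360° − 290.509° = 69.491°.
Band runs from +26.643° eastward to +96.134°.

69.491°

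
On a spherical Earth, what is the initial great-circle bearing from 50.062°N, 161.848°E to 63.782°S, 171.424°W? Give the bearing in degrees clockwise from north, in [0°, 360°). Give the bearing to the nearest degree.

167°

Δλ = -171.424 − 161.848 = -333.272°; wrapped into (−180°, 180°]: 26.728°.
θ = atan2( sin Δλ · cos φ₂ , cos φ₁ · sin φ₂ − sin φ₁ · cos φ₂ · cos Δλ )
  = atan2(0.19870, -0.87846) = 167.255° → normalised to [0°, 360°): 167.255°.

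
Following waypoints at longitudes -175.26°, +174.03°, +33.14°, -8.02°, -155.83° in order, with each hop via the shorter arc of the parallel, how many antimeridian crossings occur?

Leg 1: -175.26° → +174.03°, shortest Δλ = -10.71° (west) — crosses 180°.
Leg 2: +174.03° → +33.14°, shortest Δλ = -140.89° (west) — does not cross 180°.
Leg 3: +33.14° → -8.02°, shortest Δλ = -41.16° (west) — does not cross 180°.
Leg 4: -8.02° → -155.83°, shortest Δλ = -147.81° (west) — does not cross 180°.
Total crossings: 1.

1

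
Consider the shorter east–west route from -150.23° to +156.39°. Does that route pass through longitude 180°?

Naïve |156.39 − -150.23| = 306.62° > 180°, so the shorter arc goes the other way round — across 180°.
Signed shortest Δλ = ((156.39 − -150.23 + 180) mod 360) − 180 = -53.38°.
Going west by 53.38° from -150.23° passes through 180° before reaching +156.39°.

Yes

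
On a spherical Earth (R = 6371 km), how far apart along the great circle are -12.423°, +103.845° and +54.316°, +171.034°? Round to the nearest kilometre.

9714 km

Δλ = 171.034 − 103.845 = 67.189°.
Δφ = 54.316 − -12.423 = 66.739°.
a = sin²(Δφ/2) + cos φ₁ · cos φ₂ · sin²(Δλ/2) = 0.476942.
c = 2·atan2(√a, √(1−a)) = 1.52466 rad → d = 6371·c ≈ 9713.64 km.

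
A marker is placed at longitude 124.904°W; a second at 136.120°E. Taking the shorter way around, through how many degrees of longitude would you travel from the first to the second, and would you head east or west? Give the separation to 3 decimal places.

Raw difference: 136.120 − -124.904 = 261.024°.
Normalise into (−180°, 180°]: 261.024° − 360° = -98.976°.
Negative ⇒ the second point lies to the west; separation 98.976°.

98.976° west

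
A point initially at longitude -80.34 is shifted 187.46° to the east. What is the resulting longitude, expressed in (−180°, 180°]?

Start at -80.34°; shift +187.46° → +107.12°.
+107.12° already lies in (−180°, 180°].

+107.12°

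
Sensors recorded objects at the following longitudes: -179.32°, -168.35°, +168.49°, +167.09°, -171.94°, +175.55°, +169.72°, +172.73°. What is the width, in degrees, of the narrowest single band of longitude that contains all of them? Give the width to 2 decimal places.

24.56°

Sort the longitudes: -179.32°, -171.94°, -168.35°, +167.09°, +168.49°, +169.72°, +172.73°, +175.55°.
Eastward gaps between consecutive values (wrapping around): 7.38°, 3.59°, 335.44°, 1.40°, 1.23°, 3.01°, 2.82°, 5.13°.
Largest gap = 335.44° ⇒ minimal covering band is its complement: 360° − 335.44° = 24.56°.
Band runs from +167.09° eastward to -168.35°, crossing the antimeridian.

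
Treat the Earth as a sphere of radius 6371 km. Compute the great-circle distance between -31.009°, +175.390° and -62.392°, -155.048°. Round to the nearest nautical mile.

2202 nmi

Δλ = -155.048 − 175.390 = -330.438°; wrapped into (−180°, 180°]: 29.562°.
Δφ = -62.392 − -31.009 = -31.383°.
a = sin²(Δφ/2) + cos φ₁ · cos φ₂ · sin²(Δλ/2) = 0.099000.
c = 2·atan2(√a, √(1−a)) = 0.64016 rad → d = 6371·c ≈ 4078.46 km ≈ 2202.19 nmi.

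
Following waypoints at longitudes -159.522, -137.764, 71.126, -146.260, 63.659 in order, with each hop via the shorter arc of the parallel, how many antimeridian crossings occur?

Leg 1: -159.522° → -137.764°, shortest Δλ = 21.758° (east) — does not cross 180°.
Leg 2: -137.764° → +71.126°, shortest Δλ = -151.11° (west) — crosses 180°.
Leg 3: +71.126° → -146.260°, shortest Δλ = 142.614° (east) — crosses 180°.
Leg 4: -146.260° → +63.659°, shortest Δλ = -150.081° (west) — crosses 180°.
Total crossings: 3.

3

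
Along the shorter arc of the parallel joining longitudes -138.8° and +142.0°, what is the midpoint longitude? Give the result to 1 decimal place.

-178.4°

Signed shortest Δλ from -138.8° to +142.0° is -79.2°.
Midpoint longitude = -138.8° + (-79.2°)/2 = -138.8° − 39.6° = -178.4°.
(The naïve average (-138.8 + +142.0)/2 = 1.6° is on the wrong side of the globe.)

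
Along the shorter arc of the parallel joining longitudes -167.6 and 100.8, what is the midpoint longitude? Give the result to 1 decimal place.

Signed shortest Δλ from -167.6° to +100.8° is -91.6°.
Midpoint longitude = -167.6° + (-91.6°)/2 = -167.6° − 45.8° = -213.4°.
Normalise into (−180°, 180°]: +146.6°.
(The naïve average (-167.6 + +100.8)/2 = -33.4° is on the wrong side of the globe.)

+146.6°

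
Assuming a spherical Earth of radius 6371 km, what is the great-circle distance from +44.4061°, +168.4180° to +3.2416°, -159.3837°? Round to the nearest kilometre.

5557 km

Δλ = -159.3837 − 168.4180 = -327.8017°; wrapped into (−180°, 180°]: 32.1983°.
Δφ = 3.2416 − 44.4061 = -41.1645°.
a = sin²(Δφ/2) + cos φ₁ · cos φ₂ · sin²(Δλ/2) = 0.178435.
c = 2·atan2(√a, √(1−a)) = 0.87222 rad → d = 6371·c ≈ 5556.89 km.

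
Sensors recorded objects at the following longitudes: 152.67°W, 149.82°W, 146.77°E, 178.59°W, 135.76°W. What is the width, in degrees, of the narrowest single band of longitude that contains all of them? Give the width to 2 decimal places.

Sort the longitudes: -178.59°, -152.67°, -149.82°, -135.76°, +146.77°.
Eastward gaps between consecutive values (wrapping around): 25.92°, 2.85°, 14.06°, 282.53°, 34.64°.
Largest gap = 282.53° ⇒ minimal covering band is its complement: 360° − 282.53° = 77.47°.
Band runs from +146.77° eastward to -135.76°, crossing the antimeridian.

77.47°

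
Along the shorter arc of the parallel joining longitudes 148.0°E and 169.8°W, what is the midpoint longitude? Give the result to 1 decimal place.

Signed shortest Δλ from +148.0° to -169.8° is +42.2°.
Midpoint longitude = +148.0° + (+42.2°)/2 = +148.0° + 21.1° = +169.1°.
(The naïve average (+148.0 + -169.8)/2 = -10.9° is on the wrong side of the globe.)

169.1°E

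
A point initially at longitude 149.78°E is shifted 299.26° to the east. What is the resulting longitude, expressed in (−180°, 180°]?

Start at +149.78°; shift +299.26° → +449.04°.
+449.04° lies outside (−180°, 180°]; subtract 360° → +89.04°.

89.04°E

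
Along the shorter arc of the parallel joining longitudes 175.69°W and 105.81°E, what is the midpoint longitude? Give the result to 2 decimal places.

145.06°E

Signed shortest Δλ from -175.69° to +105.81° is -78.50°.
Midpoint longitude = -175.69° + (-78.50°)/2 = -175.69° − 39.25° = -214.94°.
Normalise into (−180°, 180°]: +145.06°.
(The naïve average (-175.69 + +105.81)/2 = -34.94° is on the wrong side of the globe.)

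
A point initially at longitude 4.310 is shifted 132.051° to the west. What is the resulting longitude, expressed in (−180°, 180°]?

Start at +4.310°; shift −132.051° → -127.741°.
-127.741° already lies in (−180°, 180°].

-127.741°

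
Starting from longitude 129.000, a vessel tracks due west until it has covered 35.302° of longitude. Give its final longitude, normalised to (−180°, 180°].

Start at +129.000°; shift −35.302° → +93.698°.
+93.698° already lies in (−180°, 180°].

+93.698°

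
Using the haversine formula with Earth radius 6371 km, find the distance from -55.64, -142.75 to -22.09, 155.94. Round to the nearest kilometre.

Δλ = 155.94 − -142.75 = 298.69°; wrapped into (−180°, 180°]: -61.31°.
Δφ = -22.09 − -55.64 = 33.55°.
a = sin²(Δφ/2) + cos φ₁ · cos φ₂ · sin²(Δλ/2) = 0.219250.
c = 2·atan2(√a, √(1−a)) = 0.97460 rad → d = 6371·c ≈ 6209.16 km.

6209 km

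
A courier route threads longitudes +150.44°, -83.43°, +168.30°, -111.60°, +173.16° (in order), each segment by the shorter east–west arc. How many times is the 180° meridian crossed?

4

Leg 1: +150.44° → -83.43°, shortest Δλ = 126.13° (east) — crosses 180°.
Leg 2: -83.43° → +168.30°, shortest Δλ = -108.27° (west) — crosses 180°.
Leg 3: +168.30° → -111.60°, shortest Δλ = 80.1° (east) — crosses 180°.
Leg 4: -111.60° → +173.16°, shortest Δλ = -75.24° (west) — crosses 180°.
Total crossings: 4.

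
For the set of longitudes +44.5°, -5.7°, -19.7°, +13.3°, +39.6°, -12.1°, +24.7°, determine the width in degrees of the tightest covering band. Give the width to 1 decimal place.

Sort the longitudes: -19.7°, -12.1°, -5.7°, +13.3°, +24.7°, +39.6°, +44.5°.
Eastward gaps between consecutive values (wrapping around): 7.6°, 6.4°, 19.0°, 11.4°, 14.9°, 4.9°, 295.8°.
Largest gap = 295.8° ⇒ minimal covering band is its complement: 360° − 295.8° = 64.2°.
Band runs from -19.7° eastward to +44.5°.

64.2°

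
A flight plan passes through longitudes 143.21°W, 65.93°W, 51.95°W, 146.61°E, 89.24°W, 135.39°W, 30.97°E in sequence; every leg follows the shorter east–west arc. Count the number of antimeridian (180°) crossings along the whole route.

Leg 1: -143.21° → -65.93°, shortest Δλ = 77.28° (east) — does not cross 180°.
Leg 2: -65.93° → -51.95°, shortest Δλ = 13.98° (east) — does not cross 180°.
Leg 3: -51.95° → +146.61°, shortest Δλ = -161.44° (west) — crosses 180°.
Leg 4: +146.61° → -89.24°, shortest Δλ = 124.15° (east) — crosses 180°.
Leg 5: -89.24° → -135.39°, shortest Δλ = -46.15° (west) — does not cross 180°.
Leg 6: -135.39° → +30.97°, shortest Δλ = 166.36° (east) — does not cross 180°.
Total crossings: 2.

2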